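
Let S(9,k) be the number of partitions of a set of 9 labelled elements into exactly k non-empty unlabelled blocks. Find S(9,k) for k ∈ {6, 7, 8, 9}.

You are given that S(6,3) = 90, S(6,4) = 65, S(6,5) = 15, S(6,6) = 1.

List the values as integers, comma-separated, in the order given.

2646, 462, 36, 1

i=7: T(7,4)=90+4·65=350 | T(7,5)=65+5·15=140 | T(7,6)=15+6·1=21 | T(7,7)=1+7·0=1
i=8: T(8,5)=350+5·140=1050 | T(8,6)=140+6·21=266 | T(8,7)=21+7·1=28 | T(8,8)=1+8·0=1
i=9: T(9,6)=1050+6·266=2646 | T(9,7)=266+7·28=462 | T(9,8)=28+8·1=36 | T(9,9)=1+9·0=1
Read S(9,6) = 2646, S(9,7) = 462, S(9,8) = 36, S(9,9) = 1.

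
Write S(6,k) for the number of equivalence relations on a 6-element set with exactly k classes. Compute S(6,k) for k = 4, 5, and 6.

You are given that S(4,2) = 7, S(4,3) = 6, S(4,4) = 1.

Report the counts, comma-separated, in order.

65, 15, 1

@5  (5,3):6·3+7→25, (5,4):1·4+6→10, (5,5):0·5+1→1
@6  (6,4):10·4+25→65, (6,5):1·5+10→15, (6,6):0·6+1→1
Read S(6,4) = 65, S(6,5) = 15, S(6,6) = 1.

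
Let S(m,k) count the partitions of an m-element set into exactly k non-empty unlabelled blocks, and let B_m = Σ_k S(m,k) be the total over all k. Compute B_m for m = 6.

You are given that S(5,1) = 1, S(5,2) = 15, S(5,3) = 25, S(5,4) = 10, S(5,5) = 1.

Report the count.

203

i=6: T(6,1)=0+1·1=1 | T(6,2)=1+2·15=31 | T(6,3)=15+3·25=90 | T(6,4)=25+4·10=65 | T(6,5)=10+5·1=15 | T(6,6)=1+6·0=1
B_6 = ΣS(6,k) = 1+31+90+65+15+1 = 203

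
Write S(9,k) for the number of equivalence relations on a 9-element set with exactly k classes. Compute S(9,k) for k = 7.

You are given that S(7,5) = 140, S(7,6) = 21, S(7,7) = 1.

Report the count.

@8  (8,6):21·6+140→266, (8,7):1·7+21→28
@9  (9,7):28·7+266→462
Read S(9,7) = 462.

462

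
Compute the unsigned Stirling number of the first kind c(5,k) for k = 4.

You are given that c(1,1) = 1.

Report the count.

row 2: T[2][1]=1·1+0=1  T[2][2]=1·0+1=1
row 3: T[3][2]=2·1+1=3  T[3][3]=2·0+1=1
row 4: T[4][3]=3·1+3=6  T[4][4]=3·0+1=1
row 5: T[5][4]=4·1+6=10
Read c(5,4) = 10.

10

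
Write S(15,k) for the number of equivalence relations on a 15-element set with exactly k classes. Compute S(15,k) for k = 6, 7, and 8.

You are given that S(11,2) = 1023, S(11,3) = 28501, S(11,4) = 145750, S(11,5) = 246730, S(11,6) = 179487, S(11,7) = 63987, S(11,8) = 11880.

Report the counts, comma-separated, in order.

420693273, 408741333, 216627840

[12] T[12,3]:3*28501+1023=86526 · T[12,4]:4*145750+28501=611501 · T[12,5]:5*246730+145750=1379400 · T[12,6]:6*179487+246730=1323652 · T[12,7]:7*63987+179487=627396 · T[12,8]:8*11880+63987=159027
[13] T[13,4]:4*611501+86526=2532530 · T[13,5]:5*1379400+611501=7508501 · T[13,6]:6*1323652+1379400=9321312 · T[13,7]:7*627396+1323652=5715424 · T[13,8]:8*159027+627396=1899612
[14] T[14,5]:5*7508501+2532530=40075035 · T[14,6]:6*9321312+7508501=63436373 · T[14,7]:7*5715424+9321312=49329280 · T[14,8]:8*1899612+5715424=20912320
[15] T[15,6]:6*63436373+40075035=420693273 · T[15,7]:7*49329280+63436373=408741333 · T[15,8]:8*20912320+49329280=216627840
Read S(15,6) = 420693273, S(15,7) = 408741333, S(15,8) = 216627840.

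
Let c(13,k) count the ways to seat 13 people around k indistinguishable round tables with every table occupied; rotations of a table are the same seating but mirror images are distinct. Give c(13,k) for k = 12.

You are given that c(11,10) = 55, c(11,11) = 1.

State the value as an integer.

78

r12: T_12,11=11×1+55=66; T_12,12=11×0+1=1
r13: T_13,12=12×1+66=78
Read c(13,12) = 78.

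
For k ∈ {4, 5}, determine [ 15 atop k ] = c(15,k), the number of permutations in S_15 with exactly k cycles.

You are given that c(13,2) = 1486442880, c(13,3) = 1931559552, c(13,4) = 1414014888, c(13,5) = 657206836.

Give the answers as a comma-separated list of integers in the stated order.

r14: T_14,3=13×1931559552+1486442880=26596717056; T_14,4=13×1414014888+1931559552=20313753096; T_14,5=13×657206836+1414014888=9957703756
r15: T_15,4=14×20313753096+26596717056=310989260400; T_15,5=14×9957703756+20313753096=159721605680
Read c(15,4) = 310989260400, c(15,5) = 159721605680.

310989260400, 159721605680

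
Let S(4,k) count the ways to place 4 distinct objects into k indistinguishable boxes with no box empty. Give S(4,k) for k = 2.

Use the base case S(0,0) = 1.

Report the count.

@1  (1,1):0·1+1→1
@2  (2,1):1·1+0→1, (2,2):0·2+1→1
@3  (3,1):1·1+0→1, (3,2):1·2+1→3
@4  (4,2):3·2+1→7
Read S(4,2) = 7.

7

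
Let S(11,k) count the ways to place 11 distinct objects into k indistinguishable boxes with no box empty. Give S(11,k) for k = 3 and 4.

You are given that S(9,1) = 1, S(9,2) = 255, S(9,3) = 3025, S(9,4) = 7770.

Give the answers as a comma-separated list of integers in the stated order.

r10: T_10,2=2×255+1=511; T_10,3=3×3025+255=9330; T_10,4=4×7770+3025=34105
r11: T_11,3=3×9330+511=28501; T_11,4=4×34105+9330=145750
Read S(11,3) = 28501, S(11,4) = 145750.

28501, 145750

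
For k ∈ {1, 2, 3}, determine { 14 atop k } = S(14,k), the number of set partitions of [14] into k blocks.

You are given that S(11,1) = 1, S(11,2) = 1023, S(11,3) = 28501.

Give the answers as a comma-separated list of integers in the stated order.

row 12: T[12][1]=1·1+0=1  T[12][2]=2·1023+1=2047  T[12][3]=3·28501+1023=86526
row 13: T[13][1]=1·1+0=1  T[13][2]=2·2047+1=4095  T[13][3]=3·86526+2047=261625
row 14: T[14][1]=1·1+0=1  T[14][2]=2·4095+1=8191  T[14][3]=3·261625+4095=788970
Read S(14,1) = 1, S(14,2) = 8191, S(14,3) = 788970.

1, 8191, 788970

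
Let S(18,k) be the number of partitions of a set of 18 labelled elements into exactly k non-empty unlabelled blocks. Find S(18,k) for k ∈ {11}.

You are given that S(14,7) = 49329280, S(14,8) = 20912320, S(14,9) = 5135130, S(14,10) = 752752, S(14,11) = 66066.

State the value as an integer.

[15] T[15,8]:8*20912320+49329280=216627840 · T[15,9]:9*5135130+20912320=67128490 · T[15,10]:10*752752+5135130=12662650 · T[15,11]:11*66066+752752=1479478
[16] T[16,9]:9*67128490+216627840=820784250 · T[16,10]:10*12662650+67128490=193754990 · T[16,11]:11*1479478+12662650=28936908
[17] T[17,10]:10*193754990+820784250=2758334150 · T[17,11]:11*28936908+193754990=512060978
[18] T[18,11]:11*512060978+2758334150=8391004908
Read S(18,11) = 8391004908.

8391004908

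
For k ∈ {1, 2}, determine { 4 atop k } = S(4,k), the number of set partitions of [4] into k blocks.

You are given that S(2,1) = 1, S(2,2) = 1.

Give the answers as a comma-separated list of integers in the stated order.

1, 7

[3] T[3,1]:1*1+0=1 · T[3,2]:2*1+1=3
[4] T[4,1]:1*1+0=1 · T[4,2]:2*3+1=7
Read S(4,1) = 1, S(4,2) = 7.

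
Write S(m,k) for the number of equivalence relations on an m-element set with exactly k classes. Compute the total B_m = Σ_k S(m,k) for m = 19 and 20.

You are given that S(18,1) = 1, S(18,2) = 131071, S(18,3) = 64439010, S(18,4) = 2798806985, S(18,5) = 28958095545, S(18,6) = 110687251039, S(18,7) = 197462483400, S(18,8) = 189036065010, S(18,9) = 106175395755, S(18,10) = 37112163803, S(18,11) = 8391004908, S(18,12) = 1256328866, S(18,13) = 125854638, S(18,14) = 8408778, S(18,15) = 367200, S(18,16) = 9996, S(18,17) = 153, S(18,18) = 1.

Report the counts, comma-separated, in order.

5832742205057, 51724158235372

i=19: T(19,1)=0+1·1=1 | T(19,2)=1+2·131071=262143 | T(19,3)=131071+3·64439010=193448101 | T(19,4)=64439010+4·2798806985=11259666950 | T(19,5)=2798806985+5·28958095545=147589284710 | T(19,6)=28958095545+6·110687251039=693081601779 | T(19,7)=110687251039+7·197462483400=1492924634839 | T(19,8)=197462483400+8·189036065010=1709751003480 | T(19,9)=189036065010+9·106175395755=1144614626805 | T(19,10)=106175395755+10·37112163803=477297033785 | T(19,11)=37112163803+11·8391004908=129413217791 | T(19,12)=8391004908+12·1256328866=23466951300 | T(19,13)=1256328866+13·125854638=2892439160 | T(19,14)=125854638+14·8408778=243577530 | T(19,15)=8408778+15·367200=13916778 | T(19,16)=367200+16·9996=527136 | T(19,17)=9996+17·153=12597 | T(19,18)=153+18·1=171 | T(19,19)=1+19·0=1
i=20: T(20,1)=0+1·1=1 | T(20,2)=1+2·262143=524287 | T(20,3)=262143+3·193448101=580606446 | T(20,4)=193448101+4·11259666950=45232115901 | T(20,5)=11259666950+5·147589284710=749206090500 | T(20,6)=147589284710+6·693081601779=4306078895384 | T(20,7)=693081601779+7·1492924634839=11143554045652 | T(20,8)=1492924634839+8·1709751003480=15170932662679 | T(20,9)=1709751003480+9·1144614626805=12011282644725 | T(20,10)=1144614626805+10·477297033785=5917584964655 | T(20,11)=477297033785+11·129413217791=1900842429486 | T(20,12)=129413217791+12·23466951300=411016633391 | T(20,13)=23466951300+13·2892439160=61068660380 | T(20,14)=2892439160+14·243577530=6302524580 | T(20,15)=243577530+15·13916778=452329200 | T(20,16)=13916778+16·527136=22350954 | T(20,17)=527136+17·12597=741285 | T(20,18)=12597+18·171=15675 | T(20,19)=171+19·1=190 | T(20,20)=1+20·0=1
B_19 = ΣS(19,k) = 1+262143+193448101+11259666950+147589284710+693081601779+1492924634839+1709751003480+1144614626805+477297033785+129413217791+23466951300+2892439160+243577530+13916778+527136+12597+171+1 = 5832742205057
B_20 = ΣS(20,k) = 1+524287+580606446+45232115901+749206090500+4306078895384+11143554045652+15170932662679+12011282644725+5917584964655+1900842429486+411016633391+61068660380+6302524580+452329200+22350954+741285+15675+190+1 = 51724158235372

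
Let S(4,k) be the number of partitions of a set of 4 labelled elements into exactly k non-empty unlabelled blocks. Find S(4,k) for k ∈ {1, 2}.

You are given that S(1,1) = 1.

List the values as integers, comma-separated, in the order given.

1, 7

[2] T[2,1]:1*1+0=1 · T[2,2]:2*0+1=1
[3] T[3,1]:1*1+0=1 · T[3,2]:2*1+1=3
[4] T[4,1]:1*1+0=1 · T[4,2]:2*3+1=7
Read S(4,1) = 1, S(4,2) = 7.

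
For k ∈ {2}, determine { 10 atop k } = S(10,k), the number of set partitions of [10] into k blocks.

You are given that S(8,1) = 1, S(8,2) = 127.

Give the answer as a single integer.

511

row 9: T[9][1]=1·1+0=1  T[9][2]=2·127+1=255
row 10: T[10][2]=2·255+1=511
Read S(10,2) = 511.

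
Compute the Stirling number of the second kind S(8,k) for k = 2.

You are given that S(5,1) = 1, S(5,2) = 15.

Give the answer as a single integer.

127

row 6: T[6][1]=1·1+0=1  T[6][2]=2·15+1=31
row 7: T[7][1]=1·1+0=1  T[7][2]=2·31+1=63
row 8: T[8][2]=2·63+1=127
Read S(8,2) = 127.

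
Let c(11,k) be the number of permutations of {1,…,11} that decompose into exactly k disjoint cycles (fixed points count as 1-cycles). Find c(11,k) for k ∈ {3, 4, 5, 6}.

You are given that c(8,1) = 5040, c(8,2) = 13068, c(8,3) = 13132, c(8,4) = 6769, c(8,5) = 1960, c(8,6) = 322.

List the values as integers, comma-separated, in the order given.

[9] T[9,1]:8*5040+0=40320 · T[9,2]:8*13068+5040=109584 · T[9,3]:8*13132+13068=118124 · T[9,4]:8*6769+13132=67284 · T[9,5]:8*1960+6769=22449 · T[9,6]:8*322+1960=4536
[10] T[10,2]:9*109584+40320=1026576 · T[10,3]:9*118124+109584=1172700 · T[10,4]:9*67284+118124=723680 · T[10,5]:9*22449+67284=269325 · T[10,6]:9*4536+22449=63273
[11] T[11,3]:10*1172700+1026576=12753576 · T[11,4]:10*723680+1172700=8409500 · T[11,5]:10*269325+723680=3416930 · T[11,6]:10*63273+269325=902055
Read c(11,3) = 12753576, c(11,4) = 8409500, c(11,5) = 3416930, c(11,6) = 902055.

12753576, 8409500, 3416930, 902055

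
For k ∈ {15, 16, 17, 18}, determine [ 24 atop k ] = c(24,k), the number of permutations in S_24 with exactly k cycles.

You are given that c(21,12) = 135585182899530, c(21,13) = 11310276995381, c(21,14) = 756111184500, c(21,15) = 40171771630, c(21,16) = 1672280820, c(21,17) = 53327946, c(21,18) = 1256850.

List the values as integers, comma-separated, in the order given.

2406046038644556, 137272511800831, 6400590336096, 241276443496

@22  (22,13):11310276995381·21+135585182899530→373100999802531, (22,14):756111184500·21+11310276995381→27188611869881, (22,15):40171771630·21+756111184500→1599718388730, (22,16):1672280820·21+40171771630→75289668850, (22,17):53327946·21+1672280820→2792167686, (22,18):1256850·21+53327946→79721796
@23  (23,14):27188611869881·22+373100999802531→971250460939913, (23,15):1599718388730·22+27188611869881→62382416421941, (23,16):75289668850·22+1599718388730→3256091103430, (23,17):2792167686·22+75289668850→136717357942, (23,18):79721796·22+2792167686→4546047198
@24  (24,15):62382416421941·23+971250460939913→2406046038644556, (24,16):3256091103430·23+62382416421941→137272511800831, (24,17):136717357942·23+3256091103430→6400590336096, (24,18):4546047198·23+136717357942→241276443496
Read c(24,15) = 2406046038644556, c(24,16) = 137272511800831, c(24,17) = 6400590336096, c(24,18) = 241276443496.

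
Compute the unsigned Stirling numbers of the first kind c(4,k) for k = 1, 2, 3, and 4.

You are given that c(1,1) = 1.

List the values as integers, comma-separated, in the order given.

@2  (2,1):1·1+0→1, (2,2):0·1+1→1
@3  (3,1):1·2+0→2, (3,2):1·2+1→3, (3,3):0·2+1→1
@4  (4,1):2·3+0→6, (4,2):3·3+2→11, (4,3):1·3+3→6, (4,4):0·3+1→1
Read c(4,1) = 6, c(4,2) = 11, c(4,3) = 6, c(4,4) = 1.

6, 11, 6, 1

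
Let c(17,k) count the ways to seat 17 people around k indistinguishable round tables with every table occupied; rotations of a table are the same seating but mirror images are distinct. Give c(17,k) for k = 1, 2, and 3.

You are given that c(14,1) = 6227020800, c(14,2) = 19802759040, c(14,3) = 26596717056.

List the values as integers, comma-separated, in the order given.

@15  (15,1):6227020800·14+0→87178291200, (15,2):19802759040·14+6227020800→283465647360, (15,3):26596717056·14+19802759040→392156797824
@16  (16,1):87178291200·15+0→1307674368000, (16,2):283465647360·15+87178291200→4339163001600, (16,3):392156797824·15+283465647360→6165817614720
@17  (17,1):1307674368000·16+0→20922789888000, (17,2):4339163001600·16+1307674368000→70734282393600, (17,3):6165817614720·16+4339163001600→102992244837120
Read c(17,1) = 20922789888000, c(17,2) = 70734282393600, c(17,3) = 102992244837120.

20922789888000, 70734282393600, 102992244837120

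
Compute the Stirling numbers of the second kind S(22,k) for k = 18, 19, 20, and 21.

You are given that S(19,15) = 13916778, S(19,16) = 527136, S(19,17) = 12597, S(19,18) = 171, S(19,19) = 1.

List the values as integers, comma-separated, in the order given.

[20] T[20,16]:16*527136+13916778=22350954 · T[20,17]:17*12597+527136=741285 · T[20,18]:18*171+12597=15675 · T[20,19]:19*1+171=190 · T[20,20]:20*0+1=1
[21] T[21,17]:17*741285+22350954=34952799 · T[21,18]:18*15675+741285=1023435 · T[21,19]:19*190+15675=19285 · T[21,20]:20*1+190=210 · T[21,21]:21*0+1=1
[22] T[22,18]:18*1023435+34952799=53374629 · T[22,19]:19*19285+1023435=1389850 · T[22,20]:20*210+19285=23485 · T[22,21]:21*1+210=231
Read S(22,18) = 53374629, S(22,19) = 1389850, S(22,20) = 23485, S(22,21) = 231.

53374629, 1389850, 23485, 231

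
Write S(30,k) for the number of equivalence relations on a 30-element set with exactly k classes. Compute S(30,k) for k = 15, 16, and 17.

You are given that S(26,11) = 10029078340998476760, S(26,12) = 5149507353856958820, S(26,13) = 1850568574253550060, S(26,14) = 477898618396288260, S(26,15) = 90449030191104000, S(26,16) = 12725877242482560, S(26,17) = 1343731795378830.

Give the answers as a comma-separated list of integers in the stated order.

12879868072770626040000, 2940812098256837097720, 511605167806434372210

row 27: T[27][12]=12·5149507353856958820+10029078340998476760=71823166587281982600  T[27][13]=13·1850568574253550060+5149507353856958820=29206898819153109600  T[27][14]=14·477898618396288260+1850568574253550060=8541149231801585700  T[27][15]=15·90449030191104000+477898618396288260=1834634071262848260  T[27][16]=16·12725877242482560+90449030191104000=294063066070824960  T[27][17]=17·1343731795378830+12725877242482560=35569317763922670
row 28: T[28][13]=13·29206898819153109600+71823166587281982600=451512851236272407400  T[28][14]=14·8541149231801585700+29206898819153109600=148782988064375309400  T[28][15]=15·1834634071262848260+8541149231801585700=36060660300744309600  T[28][16]=16·294063066070824960+1834634071262848260=6539643128396047620  T[28][17]=17·35569317763922670+294063066070824960=898741468057510350
row 29: T[29][14]=14·148782988064375309400+451512851236272407400=2534474684137526739000  T[29][15]=15·36060660300744309600+148782988064375309400=689692892575539953400  T[29][16]=16·6539643128396047620+36060660300744309600=140694950355081071520  T[29][17]=17·898741468057510350+6539643128396047620=21818248085373723570
row 30: T[30][15]=15·689692892575539953400+2534474684137526739000=12879868072770626040000  T[30][16]=16·140694950355081071520+689692892575539953400=2940812098256837097720  T[30][17]=17·21818248085373723570+140694950355081071520=511605167806434372210
Read S(30,15) = 12879868072770626040000, S(30,16) = 2940812098256837097720, S(30,17) = 511605167806434372210.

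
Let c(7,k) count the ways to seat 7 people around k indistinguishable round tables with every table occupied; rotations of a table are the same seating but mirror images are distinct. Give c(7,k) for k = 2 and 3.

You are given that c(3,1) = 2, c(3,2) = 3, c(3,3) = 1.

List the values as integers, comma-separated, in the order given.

1764, 1624

row 4: T[4][1]=3·2+0=6  T[4][2]=3·3+2=11  T[4][3]=3·1+3=6
row 5: T[5][1]=4·6+0=24  T[5][2]=4·11+6=50  T[5][3]=4·6+11=35
row 6: T[6][1]=5·24+0=120  T[6][2]=5·50+24=274  T[6][3]=5·35+50=225
row 7: T[7][2]=6·274+120=1764  T[7][3]=6·225+274=1624
Read c(7,2) = 1764, c(7,3) = 1624.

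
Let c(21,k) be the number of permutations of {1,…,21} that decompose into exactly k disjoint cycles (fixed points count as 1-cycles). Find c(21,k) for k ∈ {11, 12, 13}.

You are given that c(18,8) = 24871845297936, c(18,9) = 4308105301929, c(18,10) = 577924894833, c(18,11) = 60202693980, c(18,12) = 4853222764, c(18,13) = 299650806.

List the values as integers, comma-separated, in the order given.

1307535010540395, 135585182899530, 11310276995381

[19] T[19,9]:18*4308105301929+24871845297936=102417740732658 · T[19,10]:18*577924894833+4308105301929=14710753408923 · T[19,11]:18*60202693980+577924894833=1661573386473 · T[19,12]:18*4853222764+60202693980=147560703732 · T[19,13]:18*299650806+4853222764=10246937272
[20] T[20,10]:19*14710753408923+102417740732658=381922055502195 · T[20,11]:19*1661573386473+14710753408923=46280647751910 · T[20,12]:19*147560703732+1661573386473=4465226757381 · T[20,13]:19*10246937272+147560703732=342252511900
[21] T[21,11]:20*46280647751910+381922055502195=1307535010540395 · T[21,12]:20*4465226757381+46280647751910=135585182899530 · T[21,13]:20*342252511900+4465226757381=11310276995381
Read c(21,11) = 1307535010540395, c(21,12) = 135585182899530, c(21,13) = 11310276995381.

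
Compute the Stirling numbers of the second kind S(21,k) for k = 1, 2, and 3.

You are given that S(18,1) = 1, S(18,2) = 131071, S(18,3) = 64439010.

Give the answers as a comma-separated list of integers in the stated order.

1, 1048575, 1742343625

i=19: T(19,1)=0+1·1=1 | T(19,2)=1+2·131071=262143 | T(19,3)=131071+3·64439010=193448101
i=20: T(20,1)=0+1·1=1 | T(20,2)=1+2·262143=524287 | T(20,3)=262143+3·193448101=580606446
i=21: T(21,1)=0+1·1=1 | T(21,2)=1+2·524287=1048575 | T(21,3)=524287+3·580606446=1742343625
Read S(21,1) = 1, S(21,2) = 1048575, S(21,3) = 1742343625.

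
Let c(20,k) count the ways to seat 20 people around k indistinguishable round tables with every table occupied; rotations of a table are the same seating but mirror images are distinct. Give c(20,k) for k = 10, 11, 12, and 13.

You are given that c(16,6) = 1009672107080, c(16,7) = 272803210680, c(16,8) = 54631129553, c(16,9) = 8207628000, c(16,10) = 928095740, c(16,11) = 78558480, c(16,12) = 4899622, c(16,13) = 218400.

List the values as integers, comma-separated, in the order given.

r17: T_17,7=16×272803210680+1009672107080=5374523477960; T_17,8=16×54631129553+272803210680=1146901283528; T_17,9=16×8207628000+54631129553=185953177553; T_17,10=16×928095740+8207628000=23057159840; T_17,11=16×78558480+928095740=2185031420; T_17,12=16×4899622+78558480=156952432; T_17,13=16×218400+4899622=8394022
r18: T_18,8=17×1146901283528+5374523477960=24871845297936; T_18,9=17×185953177553+1146901283528=4308105301929; T_18,10=17×23057159840+185953177553=577924894833; T_18,11=17×2185031420+23057159840=60202693980; T_18,12=17×156952432+2185031420=4853222764; T_18,13=17×8394022+156952432=299650806
r19: T_19,9=18×4308105301929+24871845297936=102417740732658; T_19,10=18×577924894833+4308105301929=14710753408923; T_19,11=18×60202693980+577924894833=1661573386473; T_19,12=18×4853222764+60202693980=147560703732; T_19,13=18×299650806+4853222764=10246937272
r20: T_20,10=19×14710753408923+102417740732658=381922055502195; T_20,11=19×1661573386473+14710753408923=46280647751910; T_20,12=19×147560703732+1661573386473=4465226757381; T_20,13=19×10246937272+147560703732=342252511900
Read c(20,10) = 381922055502195, c(20,11) = 46280647751910, c(20,12) = 4465226757381, c(20,13) = 342252511900.

381922055502195, 46280647751910, 4465226757381, 342252511900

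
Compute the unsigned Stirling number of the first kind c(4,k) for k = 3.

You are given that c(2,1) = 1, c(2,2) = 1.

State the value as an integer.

6

@3  (3,2):1·2+1→3, (3,3):0·2+1→1
@4  (4,3):1·3+3→6
Read c(4,3) = 6.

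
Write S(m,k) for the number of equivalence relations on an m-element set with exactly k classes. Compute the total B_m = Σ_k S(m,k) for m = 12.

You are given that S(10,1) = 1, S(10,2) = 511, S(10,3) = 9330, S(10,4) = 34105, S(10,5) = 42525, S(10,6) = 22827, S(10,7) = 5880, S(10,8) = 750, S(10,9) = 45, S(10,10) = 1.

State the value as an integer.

r11: T_11,1=1×1+0=1; T_11,2=2×511+1=1023; T_11,3=3×9330+511=28501; T_11,4=4×34105+9330=145750; T_11,5=5×42525+34105=246730; T_11,6=6×22827+42525=179487; T_11,7=7×5880+22827=63987; T_11,8=8×750+5880=11880; T_11,9=9×45+750=1155; T_11,10=10×1+45=55; T_11,11=11×0+1=1
r12: T_12,1=1×1+0=1; T_12,2=2×1023+1=2047; T_12,3=3×28501+1023=86526; T_12,4=4×145750+28501=611501; T_12,5=5×246730+145750=1379400; T_12,6=6×179487+246730=1323652; T_12,7=7×63987+179487=627396; T_12,8=8×11880+63987=159027; T_12,9=9×1155+11880=22275; T_12,10=10×55+1155=1705; T_12,11=11×1+55=66; T_12,12=12×0+1=1
B_12 = ΣS(12,k) = 1+2047+86526+611501+1379400+1323652+627396+159027+22275+1705+66+1 = 4213597

4213597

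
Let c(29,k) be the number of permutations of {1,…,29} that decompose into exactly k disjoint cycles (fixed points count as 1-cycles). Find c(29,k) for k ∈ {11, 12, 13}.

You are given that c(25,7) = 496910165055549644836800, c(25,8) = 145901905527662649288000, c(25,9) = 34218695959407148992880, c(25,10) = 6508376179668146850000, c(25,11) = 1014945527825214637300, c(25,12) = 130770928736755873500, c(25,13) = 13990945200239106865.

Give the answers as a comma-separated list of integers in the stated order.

[26] T[26,8]:25*145901905527662649288000+496910165055549644836800=4144457803247115877036800 · T[26,9]:25*34218695959407148992880+145901905527662649288000=1001369304512841374110000 · T[26,10]:25*6508376179668146850000+34218695959407148992880=196928100451110820242880 · T[26,11]:25*1014945527825214637300+6508376179668146850000=31882014375298512782500 · T[26,12]:25*130770928736755873500+1014945527825214637300=4284218746244111474800 · T[26,13]:25*13990945200239106865+130770928736755873500=480544558742733545125
[27] T[27,9]:26*1001369304512841374110000+4144457803247115877036800=30180059720580991603896800 · T[27,10]:26*196928100451110820242880+1001369304512841374110000=6121499916241722700424880 · T[27,11]:26*31882014375298512782500+196928100451110820242880=1025860474208872152587880 · T[27,12]:26*4284218746244111474800+31882014375298512782500=143271701777645411127300 · T[27,13]:26*480544558742733545125+4284218746244111474800=16778377273555183648050
[28] T[28,10]:27*6121499916241722700424880+30180059720580991603896800=195460557459107504515368560 · T[28,11]:27*1025860474208872152587880+6121499916241722700424880=33819732719881270820297640 · T[28,12]:27*143271701777645411127300+1025860474208872152587880=4894196422205298253024980 · T[28,13]:27*16778377273555183648050+143271701777645411127300=596287888163635369624650
[29] T[29,11]:28*33819732719881270820297640+195460557459107504515368560=1142413073615783087483702480 · T[29,12]:28*4894196422205298253024980+33819732719881270820297640=170857232541629621904997080 · T[29,13]:28*596287888163635369624650+4894196422205298253024980=21590257290787088602515180
Read c(29,11) = 1142413073615783087483702480, c(29,12) = 170857232541629621904997080, c(29,13) = 21590257290787088602515180.

1142413073615783087483702480, 170857232541629621904997080, 21590257290787088602515180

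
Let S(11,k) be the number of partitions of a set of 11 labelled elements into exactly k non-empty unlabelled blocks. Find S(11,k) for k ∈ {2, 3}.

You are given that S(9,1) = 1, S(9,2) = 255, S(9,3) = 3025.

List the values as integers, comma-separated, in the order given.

1023, 28501

row 10: T[10][1]=1·1+0=1  T[10][2]=2·255+1=511  T[10][3]=3·3025+255=9330
row 11: T[11][2]=2·511+1=1023  T[11][3]=3·9330+511=28501
Read S(11,2) = 1023, S(11,3) = 28501.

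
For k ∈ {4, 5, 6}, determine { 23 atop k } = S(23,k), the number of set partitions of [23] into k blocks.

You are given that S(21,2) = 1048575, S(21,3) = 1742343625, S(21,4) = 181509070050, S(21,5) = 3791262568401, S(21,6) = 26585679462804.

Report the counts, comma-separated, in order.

@22  (22,3):1742343625·3+1048575→5228079450, (22,4):181509070050·4+1742343625→727778623825, (22,5):3791262568401·5+181509070050→19137821912055, (22,6):26585679462804·6+3791262568401→163305339345225
@23  (23,4):727778623825·4+5228079450→2916342574750, (23,5):19137821912055·5+727778623825→96416888184100, (23,6):163305339345225·6+19137821912055→998969857983405
Read S(23,4) = 2916342574750, S(23,5) = 96416888184100, S(23,6) = 998969857983405.

2916342574750, 96416888184100, 998969857983405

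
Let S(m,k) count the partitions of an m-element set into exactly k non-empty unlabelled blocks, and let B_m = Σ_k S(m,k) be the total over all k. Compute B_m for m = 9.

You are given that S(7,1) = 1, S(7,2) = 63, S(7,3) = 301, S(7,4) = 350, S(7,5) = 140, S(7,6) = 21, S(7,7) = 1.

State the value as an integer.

i=8: T(8,1)=0+1·1=1 | T(8,2)=1+2·63=127 | T(8,3)=63+3·301=966 | T(8,4)=301+4·350=1701 | T(8,5)=350+5·140=1050 | T(8,6)=140+6·21=266 | T(8,7)=21+7·1=28 | T(8,8)=1+8·0=1
i=9: T(9,1)=0+1·1=1 | T(9,2)=1+2·127=255 | T(9,3)=127+3·966=3025 | T(9,4)=966+4·1701=7770 | T(9,5)=1701+5·1050=6951 | T(9,6)=1050+6·266=2646 | T(9,7)=266+7·28=462 | T(9,8)=28+8·1=36 | T(9,9)=1+9·0=1
B_9 = ΣS(9,k) = 1+255+3025+7770+6951+2646+462+36+1 = 21147

21147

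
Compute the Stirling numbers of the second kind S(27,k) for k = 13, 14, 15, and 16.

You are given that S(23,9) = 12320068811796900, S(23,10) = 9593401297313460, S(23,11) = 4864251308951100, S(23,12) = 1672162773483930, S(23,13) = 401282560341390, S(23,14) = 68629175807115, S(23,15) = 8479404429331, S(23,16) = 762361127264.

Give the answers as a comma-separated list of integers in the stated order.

29206898819153109600, 8541149231801585700, 1834634071262848260, 294063066070824960

i=24: T(24,10)=12320068811796900+10·9593401297313460=108254081784931500 | T(24,11)=9593401297313460+11·4864251308951100=63100165695775560 | T(24,12)=4864251308951100+12·1672162773483930=24930204590758260 | T(24,13)=1672162773483930+13·401282560341390=6888836057922000 | T(24,14)=401282560341390+14·68629175807115=1362091021641000 | T(24,15)=68629175807115+15·8479404429331=195820242247080 | T(24,16)=8479404429331+16·762361127264=20677182465555
i=25: T(25,11)=108254081784931500+11·63100165695775560=802355904438462660 | T(25,12)=63100165695775560+12·24930204590758260=362262620784874680 | T(25,13)=24930204590758260+13·6888836057922000=114485073343744260 | T(25,14)=6888836057922000+14·1362091021641000=25958110360896000 | T(25,15)=1362091021641000+15·195820242247080=4299394655347200 | T(25,16)=195820242247080+16·20677182465555=526655161695960
i=26: T(26,12)=802355904438462660+12·362262620784874680=5149507353856958820 | T(26,13)=362262620784874680+13·114485073343744260=1850568574253550060 | T(26,14)=114485073343744260+14·25958110360896000=477898618396288260 | T(26,15)=25958110360896000+15·4299394655347200=90449030191104000 | T(26,16)=4299394655347200+16·526655161695960=12725877242482560
i=27: T(27,13)=5149507353856958820+13·1850568574253550060=29206898819153109600 | T(27,14)=1850568574253550060+14·477898618396288260=8541149231801585700 | T(27,15)=477898618396288260+15·90449030191104000=1834634071262848260 | T(27,16)=90449030191104000+16·12725877242482560=294063066070824960
Read S(27,13) = 29206898819153109600, S(27,14) = 8541149231801585700, S(27,15) = 1834634071262848260, S(27,16) = 294063066070824960.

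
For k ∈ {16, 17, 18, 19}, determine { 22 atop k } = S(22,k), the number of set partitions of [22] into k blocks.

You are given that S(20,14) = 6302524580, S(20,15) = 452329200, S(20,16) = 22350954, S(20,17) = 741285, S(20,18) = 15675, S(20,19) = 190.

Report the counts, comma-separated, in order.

26046574004, 1404142047, 53374629, 1389850

[21] T[21,15]:15*452329200+6302524580=13087462580 · T[21,16]:16*22350954+452329200=809944464 · T[21,17]:17*741285+22350954=34952799 · T[21,18]:18*15675+741285=1023435 · T[21,19]:19*190+15675=19285
[22] T[22,16]:16*809944464+13087462580=26046574004 · T[22,17]:17*34952799+809944464=1404142047 · T[22,18]:18*1023435+34952799=53374629 · T[22,19]:19*19285+1023435=1389850
Read S(22,16) = 26046574004, S(22,17) = 1404142047, S(22,18) = 53374629, S(22,19) = 1389850.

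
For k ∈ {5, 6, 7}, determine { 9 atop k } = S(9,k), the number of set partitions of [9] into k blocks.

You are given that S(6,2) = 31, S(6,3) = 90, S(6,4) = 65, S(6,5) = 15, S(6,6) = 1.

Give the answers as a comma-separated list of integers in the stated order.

6951, 2646, 462

i=7: T(7,3)=31+3·90=301 | T(7,4)=90+4·65=350 | T(7,5)=65+5·15=140 | T(7,6)=15+6·1=21 | T(7,7)=1+7·0=1
i=8: T(8,4)=301+4·350=1701 | T(8,5)=350+5·140=1050 | T(8,6)=140+6·21=266 | T(8,7)=21+7·1=28
i=9: T(9,5)=1701+5·1050=6951 | T(9,6)=1050+6·266=2646 | T(9,7)=266+7·28=462
Read S(9,5) = 6951, S(9,6) = 2646, S(9,7) = 462.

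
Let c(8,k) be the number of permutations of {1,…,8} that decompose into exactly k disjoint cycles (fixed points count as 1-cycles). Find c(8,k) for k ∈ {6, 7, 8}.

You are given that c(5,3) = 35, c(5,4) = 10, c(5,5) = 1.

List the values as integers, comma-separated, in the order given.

[6] T[6,4]:5*10+35=85 · T[6,5]:5*1+10=15 · T[6,6]:5*0+1=1
[7] T[7,5]:6*15+85=175 · T[7,6]:6*1+15=21 · T[7,7]:6*0+1=1
[8] T[8,6]:7*21+175=322 · T[8,7]:7*1+21=28 · T[8,8]:7*0+1=1
Read c(8,6) = 322, c(8,7) = 28, c(8,8) = 1.

322, 28, 1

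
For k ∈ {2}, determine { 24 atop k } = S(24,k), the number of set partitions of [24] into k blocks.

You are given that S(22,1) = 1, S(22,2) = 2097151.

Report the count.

8388607

[23] T[23,1]:1*1+0=1 · T[23,2]:2*2097151+1=4194303
[24] T[24,2]:2*4194303+1=8388607
Read S(24,2) = 8388607.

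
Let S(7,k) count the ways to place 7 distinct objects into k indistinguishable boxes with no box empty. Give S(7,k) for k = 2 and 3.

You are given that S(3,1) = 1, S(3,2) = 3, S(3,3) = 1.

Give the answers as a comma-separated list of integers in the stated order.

63, 301

r4: T_4,1=1×1+0=1; T_4,2=2×3+1=7; T_4,3=3×1+3=6
r5: T_5,1=1×1+0=1; T_5,2=2×7+1=15; T_5,3=3×6+7=25
r6: T_6,1=1×1+0=1; T_6,2=2×15+1=31; T_6,3=3×25+15=90
r7: T_7,2=2×31+1=63; T_7,3=3×90+31=301
Read S(7,2) = 63, S(7,3) = 301.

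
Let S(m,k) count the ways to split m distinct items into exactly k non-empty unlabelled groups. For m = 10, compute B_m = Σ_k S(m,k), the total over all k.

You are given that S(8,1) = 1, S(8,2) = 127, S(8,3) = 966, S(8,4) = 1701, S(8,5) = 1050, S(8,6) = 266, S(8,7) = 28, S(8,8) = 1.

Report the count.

@9  (9,1):1·1+0→1, (9,2):127·2+1→255, (9,3):966·3+127→3025, (9,4):1701·4+966→7770, (9,5):1050·5+1701→6951, (9,6):266·6+1050→2646, (9,7):28·7+266→462, (9,8):1·8+28→36, (9,9):0·9+1→1
@10  (10,1):1·1+0→1, (10,2):255·2+1→511, (10,3):3025·3+255→9330, (10,4):7770·4+3025→34105, (10,5):6951·5+7770→42525, (10,6):2646·6+6951→22827, (10,7):462·7+2646→5880, (10,8):36·8+462→750, (10,9):1·9+36→45, (10,10):0·10+1→1
B_10 = ΣS(10,k) = 1+511+9330+34105+42525+22827+5880+750+45+1 = 115975

115975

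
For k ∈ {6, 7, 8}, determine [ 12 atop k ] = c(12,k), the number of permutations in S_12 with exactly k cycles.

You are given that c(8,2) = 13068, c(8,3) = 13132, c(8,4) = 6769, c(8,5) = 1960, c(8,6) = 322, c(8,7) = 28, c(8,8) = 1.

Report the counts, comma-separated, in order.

13339535, 2637558, 357423

@9  (9,3):13132·8+13068→118124, (9,4):6769·8+13132→67284, (9,5):1960·8+6769→22449, (9,6):322·8+1960→4536, (9,7):28·8+322→546, (9,8):1·8+28→36
@10  (10,4):67284·9+118124→723680, (10,5):22449·9+67284→269325, (10,6):4536·9+22449→63273, (10,7):546·9+4536→9450, (10,8):36·9+546→870
@11  (11,5):269325·10+723680→3416930, (11,6):63273·10+269325→902055, (11,7):9450·10+63273→157773, (11,8):870·10+9450→18150
@12  (12,6):902055·11+3416930→13339535, (12,7):157773·11+902055→2637558, (12,8):18150·11+157773→357423
Read c(12,6) = 13339535, c(12,7) = 2637558, c(12,8) = 357423.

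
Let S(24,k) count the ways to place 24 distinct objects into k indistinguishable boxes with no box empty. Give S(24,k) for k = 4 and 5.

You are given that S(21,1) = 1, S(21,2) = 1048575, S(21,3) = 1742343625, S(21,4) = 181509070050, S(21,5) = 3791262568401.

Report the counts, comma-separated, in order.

i=22: T(22,2)=1+2·1048575=2097151 | T(22,3)=1048575+3·1742343625=5228079450 | T(22,4)=1742343625+4·181509070050=727778623825 | T(22,5)=181509070050+5·3791262568401=19137821912055
i=23: T(23,3)=2097151+3·5228079450=15686335501 | T(23,4)=5228079450+4·727778623825=2916342574750 | T(23,5)=727778623825+5·19137821912055=96416888184100
i=24: T(24,4)=15686335501+4·2916342574750=11681056634501 | T(24,5)=2916342574750+5·96416888184100=485000783495250
Read S(24,4) = 11681056634501, S(24,5) = 485000783495250.

11681056634501, 485000783495250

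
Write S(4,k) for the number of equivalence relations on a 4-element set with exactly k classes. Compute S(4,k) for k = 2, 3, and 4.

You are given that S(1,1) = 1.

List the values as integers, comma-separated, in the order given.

7, 6, 1

[2] T[2,1]:1*1+0=1 · T[2,2]:2*0+1=1
[3] T[3,1]:1*1+0=1 · T[3,2]:2*1+1=3 · T[3,3]:3*0+1=1
[4] T[4,2]:2*3+1=7 · T[4,3]:3*1+3=6 · T[4,4]:4*0+1=1
Read S(4,2) = 7, S(4,3) = 6, S(4,4) = 1.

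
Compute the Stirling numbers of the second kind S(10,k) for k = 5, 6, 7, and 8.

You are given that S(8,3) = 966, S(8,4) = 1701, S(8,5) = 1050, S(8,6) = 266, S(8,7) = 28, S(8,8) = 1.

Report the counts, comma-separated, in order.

42525, 22827, 5880, 750

r9: T_9,4=4×1701+966=7770; T_9,5=5×1050+1701=6951; T_9,6=6×266+1050=2646; T_9,7=7×28+266=462; T_9,8=8×1+28=36
r10: T_10,5=5×6951+7770=42525; T_10,6=6×2646+6951=22827; T_10,7=7×462+2646=5880; T_10,8=8×36+462=750
Read S(10,5) = 42525, S(10,6) = 22827, S(10,7) = 5880, S(10,8) = 750.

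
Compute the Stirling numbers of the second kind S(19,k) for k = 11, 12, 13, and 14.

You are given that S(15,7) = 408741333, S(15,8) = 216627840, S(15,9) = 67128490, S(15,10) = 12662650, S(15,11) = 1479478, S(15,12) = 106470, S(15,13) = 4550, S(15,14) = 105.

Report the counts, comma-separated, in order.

129413217791, 23466951300, 2892439160, 243577530

row 16: T[16][8]=8·216627840+408741333=2141764053  T[16][9]=9·67128490+216627840=820784250  T[16][10]=10·12662650+67128490=193754990  T[16][11]=11·1479478+12662650=28936908  T[16][12]=12·106470+1479478=2757118  T[16][13]=13·4550+106470=165620  T[16][14]=14·105+4550=6020
row 17: T[17][9]=9·820784250+2141764053=9528822303  T[17][10]=10·193754990+820784250=2758334150  T[17][11]=11·28936908+193754990=512060978  T[17][12]=12·2757118+28936908=62022324  T[17][13]=13·165620+2757118=4910178  T[17][14]=14·6020+165620=249900
row 18: T[18][10]=10·2758334150+9528822303=37112163803  T[18][11]=11·512060978+2758334150=8391004908  T[18][12]=12·62022324+512060978=1256328866  T[18][13]=13·4910178+62022324=125854638  T[18][14]=14·249900+4910178=8408778
row 19: T[19][11]=11·8391004908+37112163803=129413217791  T[19][12]=12·1256328866+8391004908=23466951300  T[19][13]=13·125854638+1256328866=2892439160  T[19][14]=14·8408778+125854638=243577530
Read S(19,11) = 129413217791, S(19,12) = 23466951300, S(19,13) = 2892439160, S(19,14) = 243577530.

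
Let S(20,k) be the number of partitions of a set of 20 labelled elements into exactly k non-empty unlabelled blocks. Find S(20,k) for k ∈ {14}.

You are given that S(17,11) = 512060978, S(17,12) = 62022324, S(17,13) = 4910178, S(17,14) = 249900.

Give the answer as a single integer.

row 18: T[18][12]=12·62022324+512060978=1256328866  T[18][13]=13·4910178+62022324=125854638  T[18][14]=14·249900+4910178=8408778
row 19: T[19][13]=13·125854638+1256328866=2892439160  T[19][14]=14·8408778+125854638=243577530
row 20: T[20][14]=14·243577530+2892439160=6302524580
Read S(20,14) = 6302524580.

6302524580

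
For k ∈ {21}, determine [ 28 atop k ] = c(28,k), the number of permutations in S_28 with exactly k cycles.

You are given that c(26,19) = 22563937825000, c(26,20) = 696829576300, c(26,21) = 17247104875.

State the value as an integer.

[27] T[27,20]:26*696829576300+22563937825000=40681506808800 · T[27,21]:26*17247104875+696829576300=1145254303050
[28] T[28,21]:27*1145254303050+40681506808800=71603372991150
Read c(28,21) = 71603372991150.

71603372991150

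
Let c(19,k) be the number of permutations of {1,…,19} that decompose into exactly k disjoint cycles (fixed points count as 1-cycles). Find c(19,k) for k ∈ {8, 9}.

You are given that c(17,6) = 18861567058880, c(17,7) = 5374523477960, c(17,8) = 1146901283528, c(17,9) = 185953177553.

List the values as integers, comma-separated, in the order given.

i=18: T(18,7)=18861567058880+17·5374523477960=110228466184200 | T(18,8)=5374523477960+17·1146901283528=24871845297936 | T(18,9)=1146901283528+17·185953177553=4308105301929
i=19: T(19,8)=110228466184200+18·24871845297936=557921681547048 | T(19,9)=24871845297936+18·4308105301929=102417740732658
Read c(19,8) = 557921681547048, c(19,9) = 102417740732658.

557921681547048, 102417740732658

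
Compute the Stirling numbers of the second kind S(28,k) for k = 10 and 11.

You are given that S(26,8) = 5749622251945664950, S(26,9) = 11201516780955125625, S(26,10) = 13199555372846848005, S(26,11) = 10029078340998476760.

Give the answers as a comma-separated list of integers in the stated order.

1538533978374777852325, 1501910658871554621690

@27  (27,9):11201516780955125625·9+5749622251945664950→106563273280541795575, (27,10):13199555372846848005·10+11201516780955125625→143197070509423605675, (27,11):10029078340998476760·11+13199555372846848005→123519417123830092365
@28  (28,10):143197070509423605675·10+106563273280541795575→1538533978374777852325, (28,11):123519417123830092365·11+143197070509423605675→1501910658871554621690
Read S(28,10) = 1538533978374777852325, S(28,11) = 1501910658871554621690.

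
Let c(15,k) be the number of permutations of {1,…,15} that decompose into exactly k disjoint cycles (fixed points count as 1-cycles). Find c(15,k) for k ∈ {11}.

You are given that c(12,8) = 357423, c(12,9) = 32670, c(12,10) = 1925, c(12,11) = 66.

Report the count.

2749747

row 13: T[13][9]=12·32670+357423=749463  T[13][10]=12·1925+32670=55770  T[13][11]=12·66+1925=2717
row 14: T[14][10]=13·55770+749463=1474473  T[14][11]=13·2717+55770=91091
row 15: T[15][11]=14·91091+1474473=2749747
Read c(15,11) = 2749747.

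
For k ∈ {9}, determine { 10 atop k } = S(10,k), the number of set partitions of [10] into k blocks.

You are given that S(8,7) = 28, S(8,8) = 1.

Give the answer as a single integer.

45

row 9: T[9][8]=8·1+28=36  T[9][9]=9·0+1=1
row 10: T[10][9]=9·1+36=45
Read S(10,9) = 45.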